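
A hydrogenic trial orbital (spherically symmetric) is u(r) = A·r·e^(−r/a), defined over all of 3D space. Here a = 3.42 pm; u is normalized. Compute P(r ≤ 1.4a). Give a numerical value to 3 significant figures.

P ≈ 0.152

Integrate the radial probability density 4πr²|u|² over r ≤ 1.4a.
Normalization gives A² = 1/(3·π·a^5).
Let t = r/a; then A², 4π and the length scale all cancel, so P = ∫_{0}^{1.4} t^4·e^(-2·t) dt ÷ ∫_{0}^{∞} t^4·e^(-2·t) dt.
Using ∫ t^4·e^(-2·t) dt = -(t^4/2 + t^3 + 3·t^2/2 + 3·t/2 + 3/4)·e^(-2·t), the numerator is ≈ 0.11424 and the denominator is 3/4.
The region integral divided by the full integral gives P = 0.1523.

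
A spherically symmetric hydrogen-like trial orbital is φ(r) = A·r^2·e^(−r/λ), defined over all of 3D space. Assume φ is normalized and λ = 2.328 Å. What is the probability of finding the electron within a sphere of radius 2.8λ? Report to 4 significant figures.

P ≈ 0.3297

P = ∫ |φ|² 4πr² dr over r ≤ 2.8λ.
A² is fixed by ∫₀^∞ 4πr²|φ|² dr = 1, i.e. A² = (45·π·λ^7/2)^(−1).
Let u = r/λ; then A², 4π and the length scale all cancel, so P = ∫_{0}^{2.8} u^6·e^(-2·u) du ÷ ∫_{0}^{∞} u^6·e^(-2·u) du.
An antiderivative of u^6·e^(-2·u) is -(4·u^6 + 12·u^5 + 30·u^4 + 60·u^3 + 90·u^2 + 90·u + 45)·e^(-2·u)/8; evaluating from 0 to 2.8 gives ≈ 1.85480, while the full integral is 45/8.
The region integral divided by the full integral gives P = 0.32974.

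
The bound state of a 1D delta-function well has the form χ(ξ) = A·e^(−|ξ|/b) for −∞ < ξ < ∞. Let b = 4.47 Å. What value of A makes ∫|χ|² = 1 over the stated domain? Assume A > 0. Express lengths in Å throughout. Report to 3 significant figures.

A ≈ 0.473 Å^(-1/2)

The normalization condition is ∫|χ|² dξ = 1 from −∞ to ∞.
With χ = A·e^(−|ξ|/b), the integral evaluates to A²·[b].
Substituting b = 4.47 gives A² = 0.2237, so A = 0.4730.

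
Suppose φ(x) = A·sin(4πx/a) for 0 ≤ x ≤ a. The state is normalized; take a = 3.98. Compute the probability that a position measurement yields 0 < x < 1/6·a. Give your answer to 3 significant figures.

The probability is P = ∫ |φ|² dx over [0, 1/6·a].
Since A² = 1/(a/2), this is the region integral divided by the full normalization integral.
Let u = x/a; then A² and the length scale cancel, so P = ∫_{0}^{1/6} sin(4·π·u)^2 du ÷ ∫_{0}^{1} sin(4·π·u)^2 du.
Using ∫ sin(4·π·u)^2 du = u/2 - sin(4·π·u)·cos(4·π·u)/(8·π), the numerator is √(3)/(32·π) + 1/12 and the denominator is 1/2.
Taking the ratio, P = (√(3)/16 + π/6)/π.

P ≈ 0.201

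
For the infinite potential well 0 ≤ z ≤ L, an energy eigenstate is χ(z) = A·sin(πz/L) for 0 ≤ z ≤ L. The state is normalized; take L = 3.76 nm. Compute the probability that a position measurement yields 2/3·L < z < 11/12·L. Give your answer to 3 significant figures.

P = ∫_{2/3·L}^{11/12·L} |χ(z)|² dz.
Since A² = 1/(L/2), this is the region integral divided by the full normalization integral.
In terms of u = z/L (A² and the length scale cancel between numerator and denominator), P = [∫_{2/3}^{11/12} sin(π·u)^2 du] / [∫_{0}^{1} sin(π·u)^2 du].
Using ∫ sin(π·u)^2 du = u/2 - sin(2·π·u)/(4·π), the numerator is -√(3)/(8·π) + 1/(8·π) + 1/8 and the denominator is 1/2.
Evaluating gives P = (-√(3) + 1 + π)/(4·π).

P ≈ 0.192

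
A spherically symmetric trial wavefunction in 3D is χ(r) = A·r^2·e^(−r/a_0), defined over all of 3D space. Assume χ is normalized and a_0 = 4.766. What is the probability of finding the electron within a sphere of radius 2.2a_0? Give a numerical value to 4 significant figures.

P ≈ 0.1564

P = ∫ |χ|² 4πr² dr over r ≤ 2.2a_0.
Normalization gives A² = 1/(45·π·a_0^7/2).
Substituting u = r/a_0, A², 4π and the length scale all cancel in the ratio: P = ∫_{0}^{2.2} u^6·e^(-2·u) du / ∫_{0}^{∞} u^6·e^(-2·u) du.
With ∫ u^6·e^(-2·u) du = -(4·u^6 + 12·u^5 + 30·u^4 + 60·u^3 + 90·u^2 + 90·u + 45)·e^(-2·u)/8 + C, the region integral is ≈ 0.879496 and the full one is 45/8.
The region integral divided by the full integral gives P = 0.15635.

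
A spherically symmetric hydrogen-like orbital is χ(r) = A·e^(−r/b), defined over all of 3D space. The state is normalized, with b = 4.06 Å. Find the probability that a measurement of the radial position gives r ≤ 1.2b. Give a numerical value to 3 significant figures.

P ≈ 0.430

With dV = 4πr²dr, the probability is ∫|χ|² dV over r ≤ 1.2b.
A² is fixed by ∫₀^∞ 4πr²|χ|² dr = 1, i.e. A² = (π·b^3)^(−1).
Let u = r/b; then A², 4π and the length scale all cancel, so P = ∫_{0}^{1.2} u^2·e^(-2·u) du ÷ ∫_{0}^{∞} u^2·e^(-2·u) du.
With ∫ u^2·e^(-2·u) du = -(2·u^2 + 2·u + 1)·e^(-2·u)/4 + C, the region integral is 1/4 - 157·e^(-12/5)/100 and the full one is 1/4.
The region integral divided by the full integral gives P = 0.4303.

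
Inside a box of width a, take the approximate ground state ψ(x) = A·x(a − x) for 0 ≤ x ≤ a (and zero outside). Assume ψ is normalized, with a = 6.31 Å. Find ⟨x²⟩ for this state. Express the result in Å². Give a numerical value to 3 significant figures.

⟨x^2⟩ ≈ 11.4 Å^2

By definition ⟨x²⟩ = ∫ x^2 |ψ(x)|² dx.
Expanding the polynomial and integrating term by term, the ratio of the moment integral to the normalization integral gives ⟨x²⟩ = 2·a^2/7.
Putting a = 6.31 gives 11.38.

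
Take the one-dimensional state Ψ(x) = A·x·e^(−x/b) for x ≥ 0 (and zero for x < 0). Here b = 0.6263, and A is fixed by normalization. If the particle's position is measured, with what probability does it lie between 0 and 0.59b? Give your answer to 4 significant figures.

P ≈ 0.1162

P = ∫_{0}^{0.59b} |Ψ(x)|² dx.
With A² fixed by ∫|Ψ|² = 1, i.e. A² = (b^3/4)^(−1), substitute and integrate.
Substituting u = x/b, A² and the length scale cancel in the ratio: P = ∫_{0}^{0.59} u^2·e^(-2·u) du / ∫_{0}^{∞} u^2·e^(-2·u) du.
Using ∫ u^2·e^(-2·u) du = -(2·u^2 + 2·u + 1)·e^(-2·u)/4, the numerator is ≈ 0.0290512 and the denominator is 1/4.
Taking the ratio, P = 0.11620.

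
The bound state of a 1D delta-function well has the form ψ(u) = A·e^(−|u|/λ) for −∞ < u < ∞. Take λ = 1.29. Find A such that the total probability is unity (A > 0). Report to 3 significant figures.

Normalization requires ∫|ψ|² du = 1, integrated from −∞ to ∞.
With ψ = A·e^(−|u|/λ), the integral evaluates to A²·[λ].
Hence A² = 1/[λ].
Substituting λ = 1.29 gives A² = 0.7752, so A = 0.8805.

A ≈ 0.880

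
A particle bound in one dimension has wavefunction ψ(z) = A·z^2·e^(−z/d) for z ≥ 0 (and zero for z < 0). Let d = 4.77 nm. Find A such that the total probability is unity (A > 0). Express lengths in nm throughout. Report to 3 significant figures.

A ≈ 0.0232 nm^(-5/2)

Require ∫ |ψ|² dz = 1 over the whole domain.
With ψ = A·z^2·e^(−z/d), the integral evaluates to A²·[3·d^5/4].
Setting this equal to 1 gives A² = 1/(3·d^5/4).
Plugging in d = 4.77 yields A = 0.02324.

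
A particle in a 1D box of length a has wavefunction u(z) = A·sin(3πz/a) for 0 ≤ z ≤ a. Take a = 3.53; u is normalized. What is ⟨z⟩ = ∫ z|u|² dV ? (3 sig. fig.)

The expectation value is the |u|²-weighted average of z: ∫ z|u|² dz.
The ratio of the moment integral to the normalization integral gives ⟨z⟩ = a/2.
With a = 3.53, ⟨z⟩ = 1.765.

⟨z⟩ ≈ 1.77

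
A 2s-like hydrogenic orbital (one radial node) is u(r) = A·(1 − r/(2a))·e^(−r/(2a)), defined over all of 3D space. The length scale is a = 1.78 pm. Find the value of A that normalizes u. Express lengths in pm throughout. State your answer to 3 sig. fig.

We need A² ∫|f|² 4πr² dr = 1, taking the integral from 0 to ∞.
The angular integral contributes 4π, leaving ∫₀^∞ r²|u|² dr.
Recall ∫₀^∞ r^m e^(−r/β) dr = m!·β^(m+1), the integral (without the A² prefactor) comes out to 8·π·a^3.
So A² = (8·π·a^3)^(−1).
Substituting a = 1.78 gives A² = 0.007055, so A = 0.08399.

A ≈ 0.0840 pm^(-3/2)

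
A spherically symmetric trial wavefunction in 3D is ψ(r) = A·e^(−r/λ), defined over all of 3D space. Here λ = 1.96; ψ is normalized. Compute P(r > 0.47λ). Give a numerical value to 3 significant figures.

P = ∫ |ψ|² 4πr² dr over r > 0.47λ.
Normalization gives A² = 1/(π·λ^3).
Substituting u = r/λ, A², 4π and the length scale all cancel in the ratio: P = ∫_{0.47}^{∞} u^2·e^(-2·u) du / ∫_{0}^{∞} u^2·e^(-2·u) du.
With ∫ u^2·e^(-2·u) du = -(2·u^2 + 2·u + 1)·e^(-2·u)/4 + C, the region integral is ≈ 0.23260 and the full one is 1/4.
Taking the ratio yields P = 0.9304.

P ≈ 0.930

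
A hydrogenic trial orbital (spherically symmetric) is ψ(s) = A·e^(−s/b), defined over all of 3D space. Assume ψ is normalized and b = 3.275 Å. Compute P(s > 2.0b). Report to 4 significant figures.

P ≈ 0.2381

P = ∫ |ψ|² 4πs² ds over s > 2.0b.
A² is fixed by ∫₀^∞ 4πs²|ψ|² ds = 1, i.e. A² = (π·b^3)^(−1).
Let u = s/b; then A², 4π and the length scale all cancel, so P = ∫_{2.0}^{∞} u^2·e^(-2·u) du ÷ ∫_{0}^{∞} u^2·e^(-2·u) du.
An antiderivative of u^2·e^(-2·u) is -(2·u^2 + 2·u + 1)·e^(-2·u)/4; evaluating from 2.0 to ∞ gives 13·e^(-4)/4, while the full integral is 1/4.
The region integral divided by the full integral gives P = 0.23810.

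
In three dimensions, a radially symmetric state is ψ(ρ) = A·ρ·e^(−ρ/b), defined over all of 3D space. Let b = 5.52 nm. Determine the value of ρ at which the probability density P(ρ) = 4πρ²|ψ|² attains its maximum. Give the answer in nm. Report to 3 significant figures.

Differentiate P(ρ) = 4πρ²|ψ|² with respect to ρ and set to zero.
Solving yields ρ = 2·b.
With b = 5.52, the most probable radial distance is 11.04 nm.

ρ ≈ 11.0 nm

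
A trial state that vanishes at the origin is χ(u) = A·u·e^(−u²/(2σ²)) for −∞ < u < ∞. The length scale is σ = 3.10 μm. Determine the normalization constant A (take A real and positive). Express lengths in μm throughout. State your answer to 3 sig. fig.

A ≈ 0.195 μm^(-3/2)

The normalization condition is ∫|χ|² du = 1 from −∞ to ∞.
Using the Gaussian integral ∫_{−∞}^{∞} e^(−αu²) du = √(π/α), ∫|χ|² du = A²·(√(π)·σ^3/2).
So A² = (√(π)·σ^3/2)^(−1).
Plugging in σ = 3.10 yields A = 0.1946.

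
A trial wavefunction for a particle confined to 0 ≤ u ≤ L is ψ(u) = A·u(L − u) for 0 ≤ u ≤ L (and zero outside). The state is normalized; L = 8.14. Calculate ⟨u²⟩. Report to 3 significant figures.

By definition ⟨u²⟩ = ∫ u^2 |ψ(u)|² du.
Expanding the polynomial and integrating term by term, the ratio of the moment integral to the normalization integral gives ⟨u²⟩ = 2·L^2/7.
Putting L = 8.14 gives 18.93.

⟨u^2⟩ ≈ 18.9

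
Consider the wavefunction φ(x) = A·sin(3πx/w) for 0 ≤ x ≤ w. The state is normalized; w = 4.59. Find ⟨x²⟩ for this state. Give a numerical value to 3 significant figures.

⟨x^2⟩ ≈ 6.90

By definition ⟨x²⟩ = ∫ x^2 |φ(x)|² dx.
With ∫₀^w sin²(nπx/w) dx = w/2, evaluating both integrals, ⟨x²⟩ = -w^2/(18·π^2) + w^2/3.
With w = 4.59, ⟨x^2⟩ = 6.904.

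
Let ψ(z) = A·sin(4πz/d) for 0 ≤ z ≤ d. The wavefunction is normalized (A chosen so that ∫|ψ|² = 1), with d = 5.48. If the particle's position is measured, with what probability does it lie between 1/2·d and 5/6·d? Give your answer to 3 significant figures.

P = ∫_{1/2·d}^{5/6·d} |ψ(z)|² dz.
With A² fixed by ∫|ψ|² = 1, i.e. A² = (d/2)^(−1), substitute and integrate.
Let u = z/d; then A² and the length scale cancel, so P = ∫_{1/2}^{5/6} sin(4·π·u)^2 du ÷ ∫_{0}^{1} sin(4·π·u)^2 du.
An antiderivative of sin(4·π·u)^2 is u/2 - sin(4·π·u)·cos(4·π·u)/(8·π); evaluating from 1/2 to 5/6 gives -√(3)/(32·π) + 1/6, while the full integral is 1/2.
The result is P = (-√(3)/16 + π/3)/π.

P ≈ 0.299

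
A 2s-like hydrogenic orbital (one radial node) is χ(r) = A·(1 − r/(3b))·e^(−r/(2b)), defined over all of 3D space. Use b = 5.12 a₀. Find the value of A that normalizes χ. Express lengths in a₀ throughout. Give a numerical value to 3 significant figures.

A ≈ 0.0298 a₀^(-3/2)

Normalization requires ∫|χ|² 4πr² dr = 1, integrated from 0 to ∞.
With χ = A·(1 − r/(3b))·e^(−r/(2b)), the integral evaluates to A²·[8·π·b^3/3].
Setting this equal to 1 gives A² = 1/(8·π·b^3/3).
Substituting b = 5.12 gives A² = 0.0008893, so A = 0.02982.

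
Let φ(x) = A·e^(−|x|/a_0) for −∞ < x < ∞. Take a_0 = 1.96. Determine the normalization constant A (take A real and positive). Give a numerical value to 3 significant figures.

A ≈ 0.714

Require ∫ |φ|² dx = 1 over the whole domain.
Recall ∫₀^∞ x^m e^(−x/β) dx = m!·β^(m+1), carrying out the integral gives A² · a_0.
Substituting a_0 = 1.96 gives A² = 0.5102, so A = 0.7143.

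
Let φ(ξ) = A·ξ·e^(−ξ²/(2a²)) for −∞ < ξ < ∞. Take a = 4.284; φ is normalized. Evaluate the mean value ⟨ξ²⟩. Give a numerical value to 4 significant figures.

By definition ⟨ξ²⟩ = ∫ ξ^2 |φ(ξ)|² dξ.
Differentiating ∫e^(−αξ²) dξ = √(π/α) under α to get the higher moments, evaluating both integrals, ⟨ξ²⟩ = 3·a^2/2.
With a = 4.284, ⟨ξ^2⟩ = 27.529.

⟨ξ^2⟩ ≈ 27.53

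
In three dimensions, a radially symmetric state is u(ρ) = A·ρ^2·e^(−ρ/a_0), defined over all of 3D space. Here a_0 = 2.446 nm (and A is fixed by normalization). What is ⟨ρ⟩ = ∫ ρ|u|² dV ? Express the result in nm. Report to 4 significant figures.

⟨ρ⟩ ≈ 8.561 nm

⟨ρ⟩ = ∫ ρ |u|² 4πρ² dρ over the full domain.
The ratio of the moment integral to the normalization integral gives ⟨ρ⟩ = 7·a_0/2.
With a_0 = 2.446, ⟨ρ⟩ = 8.5610.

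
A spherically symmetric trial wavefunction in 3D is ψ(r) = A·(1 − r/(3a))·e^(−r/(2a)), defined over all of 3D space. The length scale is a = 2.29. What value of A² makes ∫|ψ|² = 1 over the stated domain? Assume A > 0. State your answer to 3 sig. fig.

A^2 ≈ 0.00994

Require ∫ |ψ|² 4πr² dr = 1 over the whole domain.
With ψ = A·(1 − r/(3a))·e^(−r/(2a)), the integral evaluates to A²·[8·π·a^3/3].
So A² = (8·π·a^3/3)^(−1).
Substituting a = 2.29 gives A² = 0.009940, so A = 0.09970.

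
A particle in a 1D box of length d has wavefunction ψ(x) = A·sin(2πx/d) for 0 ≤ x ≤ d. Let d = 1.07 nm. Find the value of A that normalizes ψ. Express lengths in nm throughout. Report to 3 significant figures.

A ≈ 1.37 nm^(-1/2)

The normalization condition is ∫|ψ|² dx = 1 from 0 to d.
Using sin²θ = (1 − cos 2θ)/2, the integral (without the A² prefactor) comes out to d/2.
Plugging in d = 1.07 yields A = 1.367.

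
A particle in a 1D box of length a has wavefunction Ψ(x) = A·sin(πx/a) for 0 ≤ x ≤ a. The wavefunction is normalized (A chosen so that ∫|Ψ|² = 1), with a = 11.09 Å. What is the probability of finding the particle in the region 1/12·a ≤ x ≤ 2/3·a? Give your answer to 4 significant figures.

|Ψ|² is the probability density, so P = ∫_{1/12·a}^{2/3·a} |Ψ|² dx.
With A² fixed by ∫|Ψ|² = 1, i.e. A² = (a/2)^(−1), substitute and integrate.
Let u = x/a; then A² and the length scale cancel, so P = ∫_{1/12}^{2/3} sin(π·u)^2 du ÷ ∫_{0}^{1} sin(π·u)^2 du.
An antiderivative of sin(π·u)^2 is u/2 - sin(2·π·u)/(4·π); evaluating from 1/12 to 2/3 gives 1/(8·π) + √(3)/(8·π) + 7/24, while the full integral is 1/2.
Taking the ratio, P = (3 + 3·√(3) + 7·π)/(12·π).

P ≈ 0.8007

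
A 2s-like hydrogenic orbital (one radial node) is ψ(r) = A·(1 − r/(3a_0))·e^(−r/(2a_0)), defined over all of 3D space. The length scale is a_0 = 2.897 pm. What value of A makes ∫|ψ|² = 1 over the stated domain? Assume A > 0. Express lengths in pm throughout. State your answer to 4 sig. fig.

A ≈ 0.07007 pm^(-3/2)

We need A² ∫|f|² 4πr² dr = 1, taking the integral from 0 to ∞.
Using ∫₀^∞ rⁿ e^(−αr) dr = n!/αⁿ⁺¹, the integral (without the A² prefactor) comes out to 8·π·a_0^3/3.
Setting this equal to 1 gives A² = 1/(8·π·a_0^3/3).
Plugging in a_0 = 2.897 yields A = 0.070068.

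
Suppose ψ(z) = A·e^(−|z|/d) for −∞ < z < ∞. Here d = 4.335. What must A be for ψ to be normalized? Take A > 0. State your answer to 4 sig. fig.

The normalization condition is ∫|ψ|² dz = 1 from −∞ to ∞.
With ∫₀^∞ z^0 e^(−αz) dz = 0!/α^1, ∫|ψ|² dz = A²·(d).
So A² = (d)^(−1).
Plugging in d = 4.335 yields A = 0.48029.

A ≈ 0.4803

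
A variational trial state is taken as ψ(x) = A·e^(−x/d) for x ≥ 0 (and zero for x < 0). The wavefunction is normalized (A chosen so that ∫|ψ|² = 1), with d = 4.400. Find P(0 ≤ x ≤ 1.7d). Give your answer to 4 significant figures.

P ≈ 0.9666

|ψ|² is the probability density, so P = ∫_{0}^{1.7d} |ψ|² dx.
The normalization integral ∫|ψ|²dx over the whole domain equals d/2·A², and A² cancels in the ratio.
Let u = x/d; then A² and the length scale cancel, so P = ∫_{0}^{1.7} e^(-2·u) du ÷ ∫_{0}^{∞} e^(-2·u) du.
An antiderivative of e^(-2·u) is -e^(-2·u)/2; evaluating from 0 to 1.7 gives 1/2 - e^(-17/5)/2, while the full integral is 1/2.
Evaluating gives P = 0.96663.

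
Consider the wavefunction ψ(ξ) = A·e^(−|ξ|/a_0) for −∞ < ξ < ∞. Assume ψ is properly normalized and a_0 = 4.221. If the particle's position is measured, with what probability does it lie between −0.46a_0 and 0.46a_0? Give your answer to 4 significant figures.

The probability is P = ∫ |ψ|² dξ over [−0.46a_0, 0.46a_0].
The normalization integral ∫|ψ|²dξ over the whole domain equals a_0·A², and A² cancels in the ratio.
Both integrals are even about ξ = 0, so only the ξ ≥ 0 halves are needed (the factors of 2 cancel). In terms of u = ξ/a_0 (A² and the length scale cancel between numerator and denominator), P = [∫_{0}^{0.46} e^(-2·u) du] / [∫_{0}^{∞} e^(-2·u) du].
With ∫ e^(-2·u) du = -e^(-2·u)/2 + C, the region integral is 1/2 - e^(-23/25)/2 and the full one is 1/2.
The result is P = 0.60148.

P ≈ 0.6015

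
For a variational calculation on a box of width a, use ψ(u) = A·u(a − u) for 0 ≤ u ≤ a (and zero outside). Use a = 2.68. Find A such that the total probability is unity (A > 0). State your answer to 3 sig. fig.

A ≈ 0.466

Normalization requires ∫|ψ|² du = 1, integrated from 0 to a.
Expanding the polynomial and integrating term by term, the integral (without the A² prefactor) comes out to a^5/30.
So A² = (a^5/30)^(−1).
Plugging in a = 2.68 yields A = 0.4658.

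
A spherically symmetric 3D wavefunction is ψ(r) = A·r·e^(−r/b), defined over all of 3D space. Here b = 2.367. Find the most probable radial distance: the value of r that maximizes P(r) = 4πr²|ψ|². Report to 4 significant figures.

The maximum of P(r) = 4πr²|ψ|² occurs where its derivative vanishes.
This gives r = 2·b.
With b = 2.367, the most probable radial distance is 4.7340.

r ≈ 4.734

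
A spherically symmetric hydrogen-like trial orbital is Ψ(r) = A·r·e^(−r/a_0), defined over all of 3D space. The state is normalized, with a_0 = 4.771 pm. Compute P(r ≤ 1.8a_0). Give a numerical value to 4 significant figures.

P ≈ 0.2936

Integrate the radial probability density 4πr²|Ψ|² over r ≤ 1.8a_0.
The full normalization integral is A²·[3·π·a_0^5] = 1, fixing A².
In terms of u = r/a_0 (A², 4π and the length scale all cancel between numerator and denominator), P = [∫_{0}^{1.8} u^4·e^(-2·u) du] / [∫_{0}^{∞} u^4·e^(-2·u) du].
An antiderivative of u^4·e^(-2·u) is -(u^4/2 + u^3 + 3·u^2/2 + 3·u/2 + 3/4)·e^(-2·u); evaluating from 0 to 1.8 gives ≈ 0.220171, while the full integral is 3/4.
Taking the ratio yields P = 0.29356.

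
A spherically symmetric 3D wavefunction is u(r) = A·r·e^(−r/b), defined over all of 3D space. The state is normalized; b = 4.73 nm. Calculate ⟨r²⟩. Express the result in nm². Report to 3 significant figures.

By definition ⟨r²⟩ = ∫ r^2 |u(r)|² 4πr² dr.
Recall ∫₀^∞ r^m e^(−r/β) dr = m!·β^(m+1), since the A² factors cancel between numerator and denominator, ⟨r²⟩ = 15·b^2/2.
With b = 4.73, ⟨r^2⟩ = 167.8.

⟨r^2⟩ ≈ 168 nm^2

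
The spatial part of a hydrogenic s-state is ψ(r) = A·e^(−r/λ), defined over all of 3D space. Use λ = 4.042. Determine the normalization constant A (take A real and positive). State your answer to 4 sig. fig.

A ≈ 0.06943

We need A² ∫|f|² 4πr² dr = 1, taking the integral from 0 to ∞.
(Spherical symmetry: dV = 4πr² dr.)
Using ∫₀^∞ rⁿ e^(−αr) dr = n!/αⁿ⁺¹, the integral (without the A² prefactor) comes out to π·λ^3.
With λ = 4.042: A² = 0.0048202 and A = 0.069427.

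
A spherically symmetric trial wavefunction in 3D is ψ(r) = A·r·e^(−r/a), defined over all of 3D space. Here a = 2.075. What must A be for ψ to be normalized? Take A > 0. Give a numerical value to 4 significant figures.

A ≈ 0.05252

Normalization requires ∫|ψ|² 4πr² dr = 1, integrated from 0 to ∞.
In 3D with spherical symmetry the volume element is 4πr² dr.
∫|ψ|² 4πr² dr = A²·(3·π·a^5).
Setting this equal to 1 gives A² = 1/(3·π·a^5).
With a = 2.075: A² = 0.0027583 and A = 0.052519.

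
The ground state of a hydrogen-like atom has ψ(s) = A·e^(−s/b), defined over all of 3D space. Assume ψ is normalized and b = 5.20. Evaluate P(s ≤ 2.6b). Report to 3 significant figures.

P ≈ 0.891

P = ∫ |ψ|² 4πs² ds over s ≤ 2.6b.
The full normalization integral is A²·[π·b^3] = 1, fixing A².
In terms of u = s/b (A², 4π and the length scale all cancel between numerator and denominator), P = [∫_{0}^{2.6} u^2·e^(-2·u) du] / [∫_{0}^{∞} u^2·e^(-2·u) du].
Using ∫ u^2·e^(-2·u) du = -(2·u^2 + 2·u + 1)·e^(-2·u)/4, the numerator is 1/4 - 493·e^(-26/5)/100 and the denominator is 1/4.
The region integral divided by the full integral gives P = 0.8912.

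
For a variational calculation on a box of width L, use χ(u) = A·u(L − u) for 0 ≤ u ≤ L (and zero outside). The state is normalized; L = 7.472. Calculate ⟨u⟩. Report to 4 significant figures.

⟨u⟩ = ∫ u |χ|² du over the full domain.
Since the A² factors cancel between numerator and denominator, ⟨u⟩ = L/2.
With L = 7.472, ⟨u⟩ = 3.7360.

⟨u⟩ ≈ 3.736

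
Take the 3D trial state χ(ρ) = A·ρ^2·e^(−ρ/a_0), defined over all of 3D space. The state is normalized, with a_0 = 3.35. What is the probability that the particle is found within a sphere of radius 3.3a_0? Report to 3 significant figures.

P = ∫ |χ|² 4πρ² dρ over ρ ≤ 3.3a_0.
Normalization gives A² = 1/(45·π·a_0^7/2).
Let u = ρ/a_0; then A², 4π and the length scale all cancel, so P = ∫_{0}^{3.3} u^6·e^(-2·u) du ÷ ∫_{0}^{∞} u^6·e^(-2·u) du.
With ∫ u^6·e^(-2·u) du = -(4·u^6 + 12·u^5 + 30·u^4 + 60·u^3 + 90·u^2 + 90·u + 45)·e^(-2·u)/8 + C, the region integral is ≈ 2.7515 and the full one is 45/8.
Taking the ratio yields P = 0.4892.

P ≈ 0.489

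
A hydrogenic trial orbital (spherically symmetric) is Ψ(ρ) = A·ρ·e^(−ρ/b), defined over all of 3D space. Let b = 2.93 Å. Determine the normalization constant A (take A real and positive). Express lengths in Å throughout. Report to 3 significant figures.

Require ∫ |Ψ|² 4πρ² dρ = 1 over the whole domain.
In 3D with spherical symmetry the volume element is 4πρ² dρ.
Carrying out the integral gives A² · 3·π·b^5.
Hence A² = 1/[3·π·b^5].
Plugging in b = 2.93 yields A = 0.02217.

A ≈ 0.0222 Å^(-5/2)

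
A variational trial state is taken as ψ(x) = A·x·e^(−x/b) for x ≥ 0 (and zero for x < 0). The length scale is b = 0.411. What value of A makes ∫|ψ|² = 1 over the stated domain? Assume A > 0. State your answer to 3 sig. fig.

We need A² ∫|f|² dx = 1, taking the integral from 0 to ∞.
Carrying out the integral gives A² · b^3/4.
Substituting b = 0.411 gives A² = 57.61, so A = 7.590.

A ≈ 7.59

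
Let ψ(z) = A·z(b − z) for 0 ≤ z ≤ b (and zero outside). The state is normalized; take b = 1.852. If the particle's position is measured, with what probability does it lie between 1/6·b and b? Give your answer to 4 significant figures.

|ψ|² is the probability density, so P = ∫_{1/6·b}^{b} |ψ|² dz.
With A² fixed by ∫|ψ|² = 1, i.e. A² = (b^5/30)^(−1), substitute and integrate.
Let u = z/b; then A² and the length scale cancel, so P = ∫_{1/6}^{1} u^2·(1 - u)^2 du ÷ ∫_{0}^{1} u^2·(1 - u)^2 du.
With ∫ u^2·(1 - u)^2 du = u^3·(6·u^2 - 15·u + 10)/30 + C, the region integral is 125/3888 and the full one is 1/30.
Taking the ratio, P = 625/648.

P ≈ 0.9645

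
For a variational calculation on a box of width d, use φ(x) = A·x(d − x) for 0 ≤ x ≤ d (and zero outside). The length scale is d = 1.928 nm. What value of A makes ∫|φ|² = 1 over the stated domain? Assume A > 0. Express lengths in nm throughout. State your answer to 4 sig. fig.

A ≈ 1.061 nm^(-5/2)

Normalization requires ∫|φ|² dx = 1, integrated from 0 to d.
∫|φ|² dx = A²·(d^5/30).
With d = 1.928: A² = 1.1261 and A = 1.0612.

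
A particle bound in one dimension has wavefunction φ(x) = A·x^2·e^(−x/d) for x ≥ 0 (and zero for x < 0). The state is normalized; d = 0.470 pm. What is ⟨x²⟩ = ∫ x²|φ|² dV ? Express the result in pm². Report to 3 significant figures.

⟨x^2⟩ ≈ 1.66 pm^2

The expectation value is the |φ|²-weighted average of x^2: ∫ x^2|φ|² dx.
Recall ∫₀^∞ x^m e^(−x/β) dx = m!·β^(m+1), the ratio of the moment integral to the normalization integral gives ⟨x²⟩ = 15·d^2/2.
With d = 0.470, ⟨x^2⟩ = 1.657.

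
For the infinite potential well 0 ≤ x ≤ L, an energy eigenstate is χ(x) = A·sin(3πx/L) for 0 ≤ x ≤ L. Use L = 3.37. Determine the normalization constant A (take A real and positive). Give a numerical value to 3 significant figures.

The normalization condition is ∫|χ|² dx = 1 from 0 to L.
With χ = A·sin(3πx/L), the integral evaluates to A²·[L/2].
Hence A² = 1/[L/2].
Plugging in L = 3.37 yields A = 0.7704.

A ≈ 0.770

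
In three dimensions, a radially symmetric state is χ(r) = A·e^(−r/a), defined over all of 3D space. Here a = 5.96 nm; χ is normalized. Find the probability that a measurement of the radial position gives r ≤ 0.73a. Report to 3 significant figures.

With dV = 4πr²dr, the probability is ∫|χ|² dV over r ≤ 0.73a.
The full normalization integral is A²·[π·a^3] = 1, fixing A².
Let u = r/a; then A², 4π and the length scale all cancel, so P = ∫_{0}^{0.73} u^2·e^(-2·u) du ÷ ∫_{0}^{∞} u^2·e^(-2·u) du.
With ∫ u^2·e^(-2·u) du = -(2·u^2 + 2·u + 1)·e^(-2·u)/4 + C, the region integral is ≈ 0.045295 and the full one is 1/4.
This evaluates to P = 0.1812.

P ≈ 0.181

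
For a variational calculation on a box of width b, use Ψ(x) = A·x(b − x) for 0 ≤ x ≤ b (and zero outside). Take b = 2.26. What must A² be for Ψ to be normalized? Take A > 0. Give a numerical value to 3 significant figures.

A^2 ≈ 0.509

The normalization condition is ∫|Ψ|² dx = 1 from 0 to b.
Expanding the polynomial and integrating term by term, with Ψ = A·x(b − x), the integral evaluates to A²·[b^5/30].
So A² = (b^5/30)^(−1).
With b = 2.26: A² = 0.5088 and A = 0.7133.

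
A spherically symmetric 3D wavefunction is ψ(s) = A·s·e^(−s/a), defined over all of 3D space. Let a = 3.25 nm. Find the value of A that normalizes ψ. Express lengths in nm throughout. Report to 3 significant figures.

We need A² ∫|f|² 4πs² ds = 1, taking the integral from 0 to ∞.
(Spherical symmetry: dV = 4πs² ds.)
Recall ∫₀^∞ s^m e^(−s/β) ds = m!·β^(m+1), the integral (without the A² prefactor) comes out to 3·π·a^5.
So A² = (3·π·a^5)^(−1).
Plugging in a = 3.25 yields A = 0.01711.

A ≈ 0.0171 nm^(-5/2)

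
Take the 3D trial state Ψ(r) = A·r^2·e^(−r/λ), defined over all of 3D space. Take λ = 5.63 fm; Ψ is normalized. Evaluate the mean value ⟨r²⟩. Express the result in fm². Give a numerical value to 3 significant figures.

⟨r^2⟩ ≈ 444 fm^2

⟨r²⟩ = ∫ r^2 |Ψ|² 4πr² dr over the full domain.
Since the A² factors cancel between numerator and denominator, ⟨r²⟩ = 14·λ^2.
Putting λ = 5.63 gives 443.8.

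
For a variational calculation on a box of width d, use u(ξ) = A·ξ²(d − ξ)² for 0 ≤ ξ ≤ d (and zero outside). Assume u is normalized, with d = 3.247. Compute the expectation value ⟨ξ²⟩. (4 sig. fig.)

By definition ⟨ξ²⟩ = ∫ ξ^2 |u(ξ)|² dξ.
Expanding the polynomial and integrating term by term, evaluating both integrals, ⟨ξ²⟩ = 3·d^2/11.
Putting d = 3.247 gives 2.8754.

⟨ξ^2⟩ ≈ 2.875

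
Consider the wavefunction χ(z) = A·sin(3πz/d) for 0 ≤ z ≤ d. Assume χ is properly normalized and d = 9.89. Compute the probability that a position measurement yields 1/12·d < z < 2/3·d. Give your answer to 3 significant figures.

P ≈ 0.636

The probability is P = ∫ |χ|² dz over [1/12·d, 2/3·d].
The normalization integral ∫|χ|²dz over the whole domain equals d/2·A², and A² cancels in the ratio.
In terms of u = z/d (A² and the length scale cancel between numerator and denominator), P = [∫_{1/12}^{2/3} sin(3·π·u)^2 du] / [∫_{0}^{1} sin(3·π·u)^2 du].
Using ∫ sin(3·π·u)^2 du = u/2 - sin(6·π·u)/(12·π), the numerator is 1/(12·π) + 7/24 and the denominator is 1/2.
The result is P = (2 + 7·π)/(12·π).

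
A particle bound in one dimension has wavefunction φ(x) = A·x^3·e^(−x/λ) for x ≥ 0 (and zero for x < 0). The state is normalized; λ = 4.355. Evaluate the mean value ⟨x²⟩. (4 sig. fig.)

⟨x²⟩ = ∫ x^2 |φ|² dx over the full domain.
The ratio of the moment integral to the normalization integral gives ⟨x²⟩ = 14·λ^2.
With λ = 4.355, ⟨x^2⟩ = 265.52.

⟨x^2⟩ ≈ 265.5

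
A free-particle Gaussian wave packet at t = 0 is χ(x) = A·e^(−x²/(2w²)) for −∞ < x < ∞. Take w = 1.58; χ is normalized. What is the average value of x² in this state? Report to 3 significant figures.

⟨x^2⟩ ≈ 1.25

By definition ⟨x²⟩ = ∫ x^2 |χ(x)|² dx.
Since the A² factors cancel between numerator and denominator, ⟨x²⟩ = w^2/2.
Putting w = 1.58 gives 1.248.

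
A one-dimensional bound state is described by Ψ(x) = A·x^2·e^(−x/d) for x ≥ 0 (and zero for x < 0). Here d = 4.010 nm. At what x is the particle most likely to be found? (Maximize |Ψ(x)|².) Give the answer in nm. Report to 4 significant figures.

x ≈ 8.020 nm

Set d/dx [|Ψ(x)|²] = 0 and solve for x > 0.
Solving yields x = 2·d.
With d = 4.010, the most probable position is 8.0200 nm.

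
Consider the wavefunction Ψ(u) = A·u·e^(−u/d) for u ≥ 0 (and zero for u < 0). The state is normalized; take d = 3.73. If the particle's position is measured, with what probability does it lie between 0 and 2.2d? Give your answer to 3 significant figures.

P = ∫_{0}^{2.2d} |Ψ(u)|² du.
The normalization integral ∫|Ψ|²du over the whole domain equals d^3/4·A², and A² cancels in the ratio.
Let t = u/d; then A² and the length scale cancel, so P = ∫_{0}^{2.2} t^2·e^(-2·t) dt ÷ ∫_{0}^{∞} t^2·e^(-2·t) dt.
An antiderivative of t^2·e^(-2·t) is -(2·t^2 + 2·t + 1)·e^(-2·t)/4; evaluating from 0 to 2.2 gives 1/4 - 377·e^(-22/5)/100, while the full integral is 1/4.
The result is P = 0.8149.

P ≈ 0.815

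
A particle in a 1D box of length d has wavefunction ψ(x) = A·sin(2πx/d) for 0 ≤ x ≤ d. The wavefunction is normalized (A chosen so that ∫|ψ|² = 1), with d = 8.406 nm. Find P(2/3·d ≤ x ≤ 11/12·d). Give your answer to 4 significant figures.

The probability is P = ∫ |ψ|² dx over [2/3·d, 11/12·d].
Since A² = 1/(d/2), this is the region integral divided by the full normalization integral.
Substituting u = x/d, A² and the length scale cancel in the ratio: P = ∫_{2/3}^{11/12} sin(2·π·u)^2 du / ∫_{0}^{1} sin(2·π·u)^2 du.
An antiderivative of sin(2·π·u)^2 is u/2 - sin(4·π·u)/(8·π); evaluating from 2/3 to 11/12 gives √(3)/(8·π) + 1/8, while the full integral is 1/2.
Taking the ratio, P = (√(3) + π)/(4·π).

P ≈ 0.3878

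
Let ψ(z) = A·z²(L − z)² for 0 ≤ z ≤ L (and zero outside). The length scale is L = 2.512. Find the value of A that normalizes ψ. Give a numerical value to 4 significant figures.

A ≈ 0.3977

Require ∫ |ψ|² dz = 1 over the whole domain.
Carrying out the integral gives A² · L^9/630.
So A² = (L^9/630)^(−1).
Substituting L = 2.512 gives A² = 0.15818, so A = 0.39772.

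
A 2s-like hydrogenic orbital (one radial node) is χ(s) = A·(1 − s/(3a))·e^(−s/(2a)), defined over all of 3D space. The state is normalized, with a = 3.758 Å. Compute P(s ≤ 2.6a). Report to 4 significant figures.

P ≈ 0.3510

P = ∫ |χ|² 4πs² ds over s ≤ 2.6a.
Normalization gives A² = 1/(8·π·a^3/3).
Substituting u = s/a, A², 4π and the length scale all cancel in the ratio: P = ∫_{0}^{2.6} u^2·(1 - u/3)^2·e^(-u) du / ∫_{0}^{∞} u^2·(1 - u/3)^2·e^(-u) du.
With ∫ u^2·(1 - u/3)^2·e^(-u) du = (-u^4 + 2·u^3 - 3·u^2 - 6·u - 6)·e^(-u)/9 + C, the region integral is ≈ 0.234018 and the full one is 2/3.
The region integral divided by the full integral gives P = 0.35103.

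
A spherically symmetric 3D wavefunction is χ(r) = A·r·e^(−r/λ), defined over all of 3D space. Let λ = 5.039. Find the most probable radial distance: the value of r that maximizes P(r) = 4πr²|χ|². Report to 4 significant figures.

Differentiate P(r) = 4πr²|χ|² with respect to r and set to zero.
This gives r = 2·λ.
With λ = 5.039, the most probable radial distance is 10.078.

r ≈ 10.08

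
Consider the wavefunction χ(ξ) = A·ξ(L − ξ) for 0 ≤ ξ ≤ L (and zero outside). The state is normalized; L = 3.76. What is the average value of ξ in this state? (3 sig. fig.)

By definition ⟨ξ⟩ = ∫ ξ |χ(ξ)|² dξ.
Expanding the polynomial and integrating term by term, the ratio of the moment integral to the normalization integral gives ⟨ξ⟩ = L/2.
Putting L = 3.76 gives 1.880.

⟨ξ⟩ ≈ 1.88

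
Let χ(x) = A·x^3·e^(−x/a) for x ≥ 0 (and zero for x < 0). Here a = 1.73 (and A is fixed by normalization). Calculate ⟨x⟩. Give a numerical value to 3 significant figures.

⟨x⟩ ≈ 6.06

The expectation value is the |χ|²-weighted average of x: ∫ x|χ|² dx.
Since the A² factors cancel between numerator and denominator, ⟨x⟩ = 7·a/2.
Putting a = 1.73 gives 6.055.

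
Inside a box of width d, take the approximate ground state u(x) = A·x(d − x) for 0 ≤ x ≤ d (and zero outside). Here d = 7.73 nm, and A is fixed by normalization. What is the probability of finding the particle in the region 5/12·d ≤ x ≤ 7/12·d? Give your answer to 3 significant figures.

The probability is P = ∫ |u|² dx over [5/12·d, 7/12·d].
Since A² = 1/(d^5/30), this is the region integral divided by the full normalization integral.
Substituting t = x/d, A² and the length scale cancel in the ratio: P = ∫_{5/12}^{7/12} t^2·(1 - t)^2 dt / ∫_{0}^{1} t^2·(1 - t)^2 dt.
With ∫ t^2·(1 - t)^2 dt = t^3·(6·t^2 - 15·t + 10)/30 + C, the region integral is ≈ 0.010225 and the full one is 1/30.
This works out to P = 0.3068.

P ≈ 0.307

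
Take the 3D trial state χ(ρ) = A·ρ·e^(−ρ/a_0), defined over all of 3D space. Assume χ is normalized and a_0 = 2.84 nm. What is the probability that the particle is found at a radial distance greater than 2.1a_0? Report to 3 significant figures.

Integrate the radial probability density 4πρ²|χ|² over ρ > 2.1a_0.
Normalization gives A² = 1/(3·π·a_0^5).
Let u = ρ/a_0; then A², 4π and the length scale all cancel, so P = ∫_{2.1}^{∞} u^4·e^(-2·u) du ÷ ∫_{0}^{∞} u^4·e^(-2·u) du.
With ∫ u^4·e^(-2·u) du = -(u^4/2 + u^3 + 3·u^2/2 + 3·u/2 + 3/4)·e^(-2·u) + C, the region integral is ≈ 0.44237 and the full one is 3/4.
Taking the ratio yields P = 0.5898.

P ≈ 0.590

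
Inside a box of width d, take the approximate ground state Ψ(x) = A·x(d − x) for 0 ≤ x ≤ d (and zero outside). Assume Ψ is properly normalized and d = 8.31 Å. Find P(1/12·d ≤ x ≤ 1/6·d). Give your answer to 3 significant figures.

The probability is P = ∫ |Ψ|² dx over [1/12·d, 1/6·d].
With A² fixed by ∫|Ψ|² = 1, i.e. A² = (d^5/30)^(−1), substitute and integrate.
Let u = x/d; then A² and the length scale cancel, so P = ∫_{1/12}^{1/6} u^2·(1 - u)^2 du ÷ ∫_{0}^{1} u^2·(1 - u)^2 du.
Using ∫ u^2·(1 - u)^2 du = u^3·(6·u^2 - 15·u + 10)/30, the numerator is ≈ 0.0010135 and the denominator is 1/30.
Evaluating gives P = 0.03041.

P ≈ 0.0304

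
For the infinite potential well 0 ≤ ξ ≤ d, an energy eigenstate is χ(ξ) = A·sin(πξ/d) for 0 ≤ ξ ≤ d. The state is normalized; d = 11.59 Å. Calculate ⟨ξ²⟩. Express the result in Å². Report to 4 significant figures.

The expectation value is the |χ|²-weighted average of ξ^2: ∫ ξ^2|χ|² dξ.
Since the A² factors cancel between numerator and denominator, ⟨ξ²⟩ = -d^2/(2·π^2) + d^2/3.
With d = 11.59, ⟨ξ^2⟩ = 37.971.

⟨ξ^2⟩ ≈ 37.97 Å^2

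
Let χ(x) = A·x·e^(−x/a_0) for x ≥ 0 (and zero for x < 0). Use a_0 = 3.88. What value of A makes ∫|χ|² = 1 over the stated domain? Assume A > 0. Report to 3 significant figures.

A ≈ 0.262

The normalization condition is ∫|χ|² dx = 1 from 0 to ∞.
Recall ∫₀^∞ x^m e^(−x/β) dx = m!·β^(m+1), the integral (without the A² prefactor) comes out to a_0^3/4.
So A² = (a_0^3/4)^(−1).
Substituting a_0 = 3.88 gives A² = 0.06848, so A = 0.2617.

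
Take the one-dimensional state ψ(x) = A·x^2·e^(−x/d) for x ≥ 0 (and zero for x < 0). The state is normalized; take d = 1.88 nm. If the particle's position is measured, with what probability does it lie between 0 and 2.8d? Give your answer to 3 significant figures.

P ≈ 0.658

The probability is P = ∫ |ψ|² dx over [0, 2.8d].
Since A² = 1/(3·d^5/4), this is the region integral divided by the full normalization integral.
In terms of u = x/d (A² and the length scale cancel between numerator and denominator), P = [∫_{0}^{2.8} u^4·e^(-2·u) du] / [∫_{0}^{∞} u^4·e^(-2·u) du].
An antiderivative of u^4·e^(-2·u) is -(u^4/2 + u^3 + 3·u^2/2 + 3·u/2 + 3/4)·e^(-2·u); evaluating from 0 to 2.8 gives ≈ 0.49339, while the full integral is 3/4.
The result is P = 0.6578.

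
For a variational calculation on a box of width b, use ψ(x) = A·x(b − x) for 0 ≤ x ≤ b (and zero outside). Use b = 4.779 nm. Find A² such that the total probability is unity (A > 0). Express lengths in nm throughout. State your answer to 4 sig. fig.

A^2 ≈ 0.01203 nm^(-5)

Require ∫ |ψ|² dx = 1 over the whole domain.
Expanding the polynomial and integrating term by term, with ψ = A·x(b − x), the integral evaluates to A²·[b^5/30].
Setting this equal to 1 gives A² = 1/(b^5/30).
Plugging in b = 4.779 yields A = 0.10970.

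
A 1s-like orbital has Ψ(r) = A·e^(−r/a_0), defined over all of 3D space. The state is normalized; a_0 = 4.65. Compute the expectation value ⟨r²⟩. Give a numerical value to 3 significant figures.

⟨r^2⟩ ≈ 64.9

⟨r²⟩ = ∫ r^2 |Ψ|² 4πr² dr over the full domain.
Evaluating both integrals, ⟨r²⟩ = 3·a_0^2.
With a_0 = 4.65, ⟨r^2⟩ = 64.87.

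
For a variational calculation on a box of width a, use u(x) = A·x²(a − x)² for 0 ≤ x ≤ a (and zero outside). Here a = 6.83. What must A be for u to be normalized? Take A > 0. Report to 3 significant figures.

A ≈ 0.00441

We need A² ∫|f|² dx = 1, taking the integral from 0 to a.
Expanding the polynomial and integrating term by term, carrying out the integral gives A² · a^9/630.
With a = 6.83: A² = 0.00001948 and A = 0.004413.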